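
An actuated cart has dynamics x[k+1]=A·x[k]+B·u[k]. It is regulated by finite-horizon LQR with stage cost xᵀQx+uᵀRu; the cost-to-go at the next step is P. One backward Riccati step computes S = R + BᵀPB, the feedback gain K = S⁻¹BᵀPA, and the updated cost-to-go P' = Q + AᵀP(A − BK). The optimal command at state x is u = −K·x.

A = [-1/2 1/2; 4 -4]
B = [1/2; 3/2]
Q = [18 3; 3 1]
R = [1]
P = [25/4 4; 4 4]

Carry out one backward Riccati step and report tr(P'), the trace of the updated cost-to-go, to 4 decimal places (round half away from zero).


BᵀP = [9.1250 8.0000]
S = R + BᵀPB = [1] + [16.5625] = [17.5625]
BᵀPA = [27.4375 -27.4375]
K = S⁻¹·BᵀPA = [1.5623 -1.5623]
A−BK = [-1.2811 1.2811; 1.6566 -1.6566]
AᵀP(A−BK) = [6.6975 -6.6975; -6.6975 6.6975]
P' = Q + AᵀP(A−BK) = [24.6975 -3.6975; -3.6975 7.6975]
tr(P') = 32.3950

32.3950


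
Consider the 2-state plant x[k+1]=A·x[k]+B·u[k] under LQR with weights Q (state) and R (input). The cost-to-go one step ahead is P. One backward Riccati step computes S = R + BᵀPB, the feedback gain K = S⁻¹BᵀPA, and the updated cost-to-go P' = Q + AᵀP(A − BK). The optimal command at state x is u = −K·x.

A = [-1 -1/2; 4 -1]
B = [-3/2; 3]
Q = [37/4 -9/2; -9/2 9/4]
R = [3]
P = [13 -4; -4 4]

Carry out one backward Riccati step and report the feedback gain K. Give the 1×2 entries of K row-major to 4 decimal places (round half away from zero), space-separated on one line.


BᵀP = [-31.5000 18.0000]
S = R + BᵀPB = [3] + [101.2500] = [104.2500]
BᵀPA = [103.5000 -2.2500]
K = S⁻¹·BᵀPA = [0.9928 -0.0216]
A−BK = [0.4892 -0.5324; 1.0216 -0.9353]
AᵀP(A−BK) = [6.2446 -3.2662; -3.2662 3.2014]
P' = Q + AᵀP(A−BK) = [15.4946 -7.7662; -7.7662 5.4514]
tr(P') = 20.9460

0.9928 -0.0216


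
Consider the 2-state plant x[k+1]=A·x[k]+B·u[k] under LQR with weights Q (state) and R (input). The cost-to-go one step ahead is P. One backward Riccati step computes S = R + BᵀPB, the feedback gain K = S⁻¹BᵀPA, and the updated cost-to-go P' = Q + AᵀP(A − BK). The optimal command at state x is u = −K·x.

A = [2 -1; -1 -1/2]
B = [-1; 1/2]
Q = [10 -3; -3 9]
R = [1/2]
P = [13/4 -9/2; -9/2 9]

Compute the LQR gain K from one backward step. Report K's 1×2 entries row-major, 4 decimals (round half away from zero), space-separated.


-1.9048 0.0952

BᵀP = [-5.5000 9.0000]
S = R + BᵀPB = [1/2] + [10.0000] = [10.5000]
BᵀPA = [-20.0000 1.0000]
K = S⁻¹·BᵀPA = [-1.9048 0.0952]
A−BK = [0.0952 -0.9048; -0.0476 -0.5476]
AᵀP(A−BK) = [1.9048 -0.0952; -0.0952 0.9048]
P' = Q + AᵀP(A−BK) = [11.9048 -3.0952; -3.0952 9.9048]
tr(P') = 21.8095


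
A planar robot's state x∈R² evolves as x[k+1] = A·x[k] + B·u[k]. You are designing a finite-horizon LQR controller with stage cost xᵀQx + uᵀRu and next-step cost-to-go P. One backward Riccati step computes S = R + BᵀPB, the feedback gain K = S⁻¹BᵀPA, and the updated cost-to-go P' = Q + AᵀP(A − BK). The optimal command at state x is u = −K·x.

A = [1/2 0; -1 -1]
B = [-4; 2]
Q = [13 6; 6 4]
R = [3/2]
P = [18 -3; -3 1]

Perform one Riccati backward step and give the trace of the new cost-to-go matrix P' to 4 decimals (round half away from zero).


BᵀP = [-78.0000 14.0000]
S = R + BᵀPB = [3/2] + [340.0000] = [341.5000]
BᵀPA = [-53.0000 -14.0000]
K = S⁻¹·BᵀPA = [-0.1552 -0.0410]
A−BK = [-0.1208 -0.1640; -0.6896 -0.9180]
AᵀP(A−BK) = [0.2745 0.3272; 0.3272 0.4261]
P' = Q + AᵀP(A−BK) = [13.2745 6.3272; 6.3272 4.4261]
tr(P') = 17.7006

17.7006


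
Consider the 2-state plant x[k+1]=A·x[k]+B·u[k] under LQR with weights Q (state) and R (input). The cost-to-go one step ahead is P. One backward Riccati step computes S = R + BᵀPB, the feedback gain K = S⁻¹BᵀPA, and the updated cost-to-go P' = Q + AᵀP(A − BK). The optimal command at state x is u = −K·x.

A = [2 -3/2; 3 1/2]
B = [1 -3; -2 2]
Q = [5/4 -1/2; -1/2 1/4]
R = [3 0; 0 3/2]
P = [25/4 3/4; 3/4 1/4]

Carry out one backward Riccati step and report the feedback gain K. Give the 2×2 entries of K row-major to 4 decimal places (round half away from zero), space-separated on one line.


-0.2134 -0.0262 -0.8580 0.4953

BᵀP = [4.7500 0.2500; -17.2500 -1.7500]
S = R + BᵀPB = [3 0; 0 3/2] + [4.2500 -13.7500; -13.7500 48.2500] = [7.2500 -13.7500; -13.7500 49.7500]
BᵀPA = [10.2500 -7.0000; -39.7500 25.0000]
K = S⁻¹·BᵀPA = [-0.2134 -0.0262; -0.8580 0.4953]
A−BK = [-0.3605 0.0120; 4.2891 -0.5430]
AᵀP(A−BK) = [4.3328 -1.0444; -1.0444 0.4348]
P' = Q + AᵀP(A−BK) = [5.5828 -1.5444; -1.5444 0.6848]
tr(P') = 6.2677


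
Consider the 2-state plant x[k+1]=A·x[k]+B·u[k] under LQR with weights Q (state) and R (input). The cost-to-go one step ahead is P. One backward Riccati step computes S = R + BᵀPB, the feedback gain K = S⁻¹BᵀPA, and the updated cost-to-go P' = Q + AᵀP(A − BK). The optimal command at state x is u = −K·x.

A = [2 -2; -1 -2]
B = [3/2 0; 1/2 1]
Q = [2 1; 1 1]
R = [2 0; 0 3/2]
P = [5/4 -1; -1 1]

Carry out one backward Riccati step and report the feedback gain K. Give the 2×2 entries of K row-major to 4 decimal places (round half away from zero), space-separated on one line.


0.8063 -0.2372 -0.8775 -0.0949

BᵀP = [1.3750 -1.0000; -1.0000 1.0000]
S = R + BᵀPB = [2 0; 0 3/2] + [1.5625 -1.0000; -1.0000 1.0000] = [3.5625 -1.0000; -1.0000 2.5000]
BᵀPA = [3.7500 -0.7500; -3.0000 0.0000]
K = S⁻¹·BᵀPA = [0.8063 -0.2372; -0.8775 -0.0949]
A−BK = [0.7905 -1.6443; -0.5257 -1.7866]
AᵀP(A−BK) = [4.3439 -0.3953; -0.3953 0.8221]
P' = Q + AᵀP(A−BK) = [6.3439 0.6047; 0.6047 1.8221]
tr(P') = 8.1660


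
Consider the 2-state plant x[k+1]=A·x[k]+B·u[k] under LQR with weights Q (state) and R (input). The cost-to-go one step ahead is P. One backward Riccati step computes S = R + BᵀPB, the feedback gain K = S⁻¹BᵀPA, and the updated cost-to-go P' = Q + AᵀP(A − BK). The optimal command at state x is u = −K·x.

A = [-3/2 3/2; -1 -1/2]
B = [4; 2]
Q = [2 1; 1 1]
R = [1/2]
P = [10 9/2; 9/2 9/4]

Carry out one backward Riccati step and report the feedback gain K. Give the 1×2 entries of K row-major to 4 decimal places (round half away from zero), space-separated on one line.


BᵀP = [49.0000 22.5000]
S = R + BᵀPB = [1/2] + [241.0000] = [241.5000]
BᵀPA = [-96.0000 62.2500]
K = S⁻¹·BᵀPA = [-0.3975 0.2578]
A−BK = [0.0901 0.4689; -0.2050 -1.0155]
AᵀP(A−BK) = [0.0885 -0.0047; -0.0047 0.2667]
P' = Q + AᵀP(A−BK) = [2.0885 0.9953; 0.9953 1.2667]
tr(P') = 3.3552

-0.3975 0.2578


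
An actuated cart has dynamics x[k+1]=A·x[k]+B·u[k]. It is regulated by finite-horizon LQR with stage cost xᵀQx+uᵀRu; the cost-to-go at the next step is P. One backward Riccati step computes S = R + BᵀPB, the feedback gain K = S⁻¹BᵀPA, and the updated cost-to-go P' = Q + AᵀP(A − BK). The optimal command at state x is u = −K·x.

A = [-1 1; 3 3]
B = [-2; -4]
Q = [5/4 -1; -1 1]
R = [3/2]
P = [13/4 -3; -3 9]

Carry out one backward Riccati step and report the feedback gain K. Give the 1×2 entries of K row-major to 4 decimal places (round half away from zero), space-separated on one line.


-0.8643 -0.7647

BᵀP = [5.5000 -30.0000]
S = R + BᵀPB = [3/2] + [109.0000] = [110.5000]
BᵀPA = [-95.5000 -84.5000]
K = S⁻¹·BᵀPA = [-0.8643 -0.7647]
A−BK = [-2.7285 -0.5294; -0.4570 -0.0588]
AᵀP(A−BK) = [19.7138 4.7206; 4.7206 1.6324]
P' = Q + AᵀP(A−BK) = [20.9638 3.7206; 3.7206 2.6324]
tr(P') = 23.5962


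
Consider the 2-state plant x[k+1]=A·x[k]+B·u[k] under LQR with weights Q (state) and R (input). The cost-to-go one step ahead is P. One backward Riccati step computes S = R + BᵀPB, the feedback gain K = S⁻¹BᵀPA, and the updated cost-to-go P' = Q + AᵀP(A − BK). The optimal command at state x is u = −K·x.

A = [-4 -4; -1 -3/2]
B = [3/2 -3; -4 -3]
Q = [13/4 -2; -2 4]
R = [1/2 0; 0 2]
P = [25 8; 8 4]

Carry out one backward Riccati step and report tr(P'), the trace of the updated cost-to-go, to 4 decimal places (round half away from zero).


12.1713

BᵀP = [5.5000 -4.0000; -99.0000 -36.0000]
S = R + BᵀPB = [1/2 0; 0 2] + [24.2500 -4.5000; -4.5000 405.0000] = [24.7500 -4.5000; -4.5000 407.0000]
BᵀPA = [-18.0000 -16.0000; 432.0000 450.0000]
K = S⁻¹·BᵀPA = [-0.5354 -0.4463; 1.0555 1.1007]
A−BK = [-0.0304 -0.0283; 0.0251 0.0168]
AᵀP(A−BK) = [2.3850 2.4566; 2.4566 2.5364]
P' = Q + AᵀP(A−BK) = [5.6350 0.4566; 0.4566 6.5364]
tr(P') = 12.1713


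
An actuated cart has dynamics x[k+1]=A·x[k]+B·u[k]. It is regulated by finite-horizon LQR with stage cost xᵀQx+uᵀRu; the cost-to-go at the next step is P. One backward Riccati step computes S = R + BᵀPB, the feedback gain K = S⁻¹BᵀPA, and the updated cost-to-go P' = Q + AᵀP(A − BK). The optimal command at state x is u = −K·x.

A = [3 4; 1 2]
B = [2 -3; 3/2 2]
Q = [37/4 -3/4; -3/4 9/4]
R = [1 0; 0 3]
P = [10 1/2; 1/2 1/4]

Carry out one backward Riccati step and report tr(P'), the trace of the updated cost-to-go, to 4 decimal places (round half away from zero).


BᵀP = [20.7500 1.3750; -29.0000 -1.0000]
S = R + BᵀPB = [1 0; 0 3] + [43.5625 -59.5000; -59.5000 85.0000] = [44.5625 -59.5000; -59.5000 88.0000]
BᵀPA = [63.6250 85.7500; -88.0000 -118.0000]
K = S⁻¹·BᵀPA = [0.9521 1.3770; -0.3562 -0.4098]
A−BK = [0.0270 0.0164; 0.2843 0.7541]
AᵀP(A−BK) = [1.3225 1.8197; 1.8197 2.5574]
P' = Q + AᵀP(A−BK) = [10.5725 1.0697; 1.0697 4.8074]
tr(P') = 15.3798

15.3798


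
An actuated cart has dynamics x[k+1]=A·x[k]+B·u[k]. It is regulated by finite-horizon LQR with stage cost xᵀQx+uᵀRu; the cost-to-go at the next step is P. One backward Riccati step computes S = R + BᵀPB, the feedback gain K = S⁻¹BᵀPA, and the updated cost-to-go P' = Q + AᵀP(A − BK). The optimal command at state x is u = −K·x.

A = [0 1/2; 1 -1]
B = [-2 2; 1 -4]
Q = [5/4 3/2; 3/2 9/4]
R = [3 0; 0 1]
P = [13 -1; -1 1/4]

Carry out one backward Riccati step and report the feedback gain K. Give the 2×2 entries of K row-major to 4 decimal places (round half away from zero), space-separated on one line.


-0.0695 -0.0442 -0.1011 0.2084

BᵀP = [-27.0000 2.2500; 30.0000 -3.0000]
S = R + BᵀPB = [3 0; 0 1] + [56.2500 -63.0000; -63.0000 72.0000] = [59.2500 -63.0000; -63.0000 73.0000]
BᵀPA = [2.2500 -15.7500; -3.0000 18.0000]
K = S⁻¹·BᵀPA = [-0.0695 -0.0442; -0.1011 0.2084]
A−BK = [0.0632 -0.0053; 0.6653 -0.1221]
AᵀP(A−BK) = [0.1032 -0.0253; -0.0253 0.0521]
P' = Q + AᵀP(A−BK) = [1.3532 1.4747; 1.4747 2.3021]
tr(P') = 3.6553


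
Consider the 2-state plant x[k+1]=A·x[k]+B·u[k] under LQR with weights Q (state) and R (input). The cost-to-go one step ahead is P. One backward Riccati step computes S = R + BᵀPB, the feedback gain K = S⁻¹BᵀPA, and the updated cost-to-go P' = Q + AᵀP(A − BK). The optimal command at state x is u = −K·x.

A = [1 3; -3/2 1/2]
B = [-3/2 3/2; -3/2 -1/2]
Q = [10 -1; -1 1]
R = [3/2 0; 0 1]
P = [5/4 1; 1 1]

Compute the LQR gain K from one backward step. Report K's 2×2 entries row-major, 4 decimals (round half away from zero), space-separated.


BᵀP = [-3.3750 -3.0000; 1.3750 1.0000]
S = R + BᵀPB = [3/2 0; 0 1] + [9.5625 -3.5625; -3.5625 1.5625] = [11.0625 -3.5625; -3.5625 2.5625]
BᵀPA = [1.1250 -11.6250; -0.1250 4.6250]
K = S⁻¹·BᵀPA = [0.1557 -0.8503; 0.1677 0.6228]
A−BK = [0.9820 0.7904; -1.1826 -0.4641]
AᵀP(A−BK) = [0.3458 0.0344; 0.0344 1.7350]
P' = Q + AᵀP(A−BK) = [10.3458 -0.9656; -0.9656 2.7350]
tr(P') = 13.0808

0.1557 -0.8503 0.1677 0.6228


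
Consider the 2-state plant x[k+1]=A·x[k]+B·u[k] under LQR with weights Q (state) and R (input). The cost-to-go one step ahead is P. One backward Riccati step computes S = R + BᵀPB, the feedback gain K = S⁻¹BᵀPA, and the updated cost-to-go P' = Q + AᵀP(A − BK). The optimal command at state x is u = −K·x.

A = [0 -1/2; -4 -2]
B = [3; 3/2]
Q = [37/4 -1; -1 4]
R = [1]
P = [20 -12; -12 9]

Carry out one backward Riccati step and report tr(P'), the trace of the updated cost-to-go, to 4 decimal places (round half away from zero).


BᵀP = [42.0000 -22.5000]
S = R + BᵀPB = [1] + [92.2500] = [93.2500]
BᵀPA = [90.0000 24.0000]
K = S⁻¹·BᵀPA = [0.9651 0.2574]
A−BK = [-2.8954 -1.2721; -5.4477 -2.3861]
AᵀP(A−BK) = [57.1367 24.8365; 24.8365 10.8231]
P' = Q + AᵀP(A−BK) = [66.3867 23.8365; 23.8365 14.8231]
tr(P') = 81.2098

81.2098


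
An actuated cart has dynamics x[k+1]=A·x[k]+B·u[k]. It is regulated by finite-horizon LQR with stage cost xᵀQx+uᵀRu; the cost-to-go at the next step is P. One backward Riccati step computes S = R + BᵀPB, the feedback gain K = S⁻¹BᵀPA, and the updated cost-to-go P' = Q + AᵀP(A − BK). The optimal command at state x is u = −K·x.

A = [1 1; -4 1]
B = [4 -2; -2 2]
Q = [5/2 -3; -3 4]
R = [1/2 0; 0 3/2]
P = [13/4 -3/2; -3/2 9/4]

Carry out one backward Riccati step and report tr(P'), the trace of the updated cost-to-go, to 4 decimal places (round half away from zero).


15.0467

BᵀP = [16.0000 -10.5000; -9.5000 7.5000]
S = R + BᵀPB = [1/2 0; 0 3/2] + [85.0000 -53.0000; -53.0000 34.0000] = [85.5000 -53.0000; -53.0000 35.5000]
BᵀPA = [58.0000 5.5000; -39.5000 -2.0000]
K = S⁻¹·BᵀPA = [-0.1525 0.3945; -1.3403 0.5326]
A−BK = [-1.0707 0.4873; -1.6243 0.7238]
AᵀP(A−BK) = [7.1511 -3.0920; -3.0920 1.3956]
P' = Q + AᵀP(A−BK) = [9.6511 -6.0920; -6.0920 5.3956]
tr(P') = 15.0467


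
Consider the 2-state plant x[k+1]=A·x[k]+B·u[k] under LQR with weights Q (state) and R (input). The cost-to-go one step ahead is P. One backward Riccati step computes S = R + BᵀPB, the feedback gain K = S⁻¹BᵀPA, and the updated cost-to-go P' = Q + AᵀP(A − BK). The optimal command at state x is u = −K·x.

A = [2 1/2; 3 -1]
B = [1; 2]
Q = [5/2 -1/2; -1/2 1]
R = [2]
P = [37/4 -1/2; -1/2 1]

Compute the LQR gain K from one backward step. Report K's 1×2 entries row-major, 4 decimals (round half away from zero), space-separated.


1.5849 0.1981

BᵀP = [8.2500 1.5000]
S = R + BᵀPB = [2] + [11.2500] = [13.2500]
BᵀPA = [21.0000 2.6250]
K = S⁻¹·BᵀPA = [1.5849 0.1981]
A−BK = [0.4151 0.3019; -0.1698 -1.3962]
AᵀP(A−BK) = [6.7170 2.3396; 2.3396 3.2925]
P' = Q + AᵀP(A−BK) = [9.2170 1.8396; 1.8396 4.2925]
tr(P') = 13.5094


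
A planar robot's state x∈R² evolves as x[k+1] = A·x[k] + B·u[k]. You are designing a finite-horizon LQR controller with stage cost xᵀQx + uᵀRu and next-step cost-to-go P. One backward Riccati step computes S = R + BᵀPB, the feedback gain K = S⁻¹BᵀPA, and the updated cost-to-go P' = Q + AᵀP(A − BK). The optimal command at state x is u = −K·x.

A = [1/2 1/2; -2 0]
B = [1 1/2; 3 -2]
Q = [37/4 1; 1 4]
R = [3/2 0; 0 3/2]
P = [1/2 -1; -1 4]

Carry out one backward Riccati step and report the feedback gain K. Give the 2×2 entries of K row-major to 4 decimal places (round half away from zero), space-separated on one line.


-0.3989 0.0186 0.4510 0.0793

BᵀP = [-2.5000 11.0000; 2.2500 -8.5000]
S = R + BᵀPB = [3/2 0; 0 3/2] + [30.5000 -23.2500; -23.2500 18.1250] = [32.0000 -23.2500; -23.2500 19.6250]
BᵀPA = [-23.2500 -1.2500; 18.1250 1.1250]
K = S⁻¹·BᵀPA = [-0.3989 0.0186; 0.4510 0.0793]
A−BK = [0.6733 0.4417; 0.0986 0.1029]
AᵀP(A−BK) = [0.6766 0.1190; 0.1190 0.0590]
P' = Q + AᵀP(A−BK) = [9.9266 1.1190; 1.1190 4.0590]
tr(P') = 13.9855


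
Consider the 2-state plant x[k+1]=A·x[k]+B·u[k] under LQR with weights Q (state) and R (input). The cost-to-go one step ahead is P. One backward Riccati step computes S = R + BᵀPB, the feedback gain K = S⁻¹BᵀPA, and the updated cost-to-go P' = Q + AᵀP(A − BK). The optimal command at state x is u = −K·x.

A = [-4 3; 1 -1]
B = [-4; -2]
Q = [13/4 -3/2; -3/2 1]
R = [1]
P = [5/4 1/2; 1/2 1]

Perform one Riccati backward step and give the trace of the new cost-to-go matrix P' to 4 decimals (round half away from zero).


BᵀP = [-6.0000 -4.0000]
S = R + BᵀPB = [1] + [32.0000] = [33.0000]
BᵀPA = [20.0000 -14.0000]
K = S⁻¹·BᵀPA = [0.6061 -0.4242]
A−BK = [-1.5758 1.3030; 2.2121 -1.8485]
AᵀP(A−BK) = [4.8788 -4.0152; -4.0152 3.3106]
P' = Q + AᵀP(A−BK) = [8.1288 -5.5152; -5.5152 4.3106]
tr(P') = 12.4394

12.4394


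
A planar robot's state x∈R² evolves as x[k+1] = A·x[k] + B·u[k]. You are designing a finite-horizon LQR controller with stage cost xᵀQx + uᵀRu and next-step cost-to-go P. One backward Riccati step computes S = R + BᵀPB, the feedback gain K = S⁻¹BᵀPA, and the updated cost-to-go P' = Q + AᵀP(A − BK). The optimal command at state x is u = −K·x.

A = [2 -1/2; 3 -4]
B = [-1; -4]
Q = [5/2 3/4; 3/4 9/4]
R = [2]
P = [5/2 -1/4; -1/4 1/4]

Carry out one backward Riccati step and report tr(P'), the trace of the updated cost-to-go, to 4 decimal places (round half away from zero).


BᵀP = [-1.5000 -0.7500]
S = R + BᵀPB = [2] + [4.5000] = [6.5000]
BᵀPA = [-5.2500 3.7500]
K = S⁻¹·BᵀPA = [-0.8077 0.5769]
A−BK = [1.1923 0.0769; -0.2308 -1.6923]
AᵀP(A−BK) = [5.0096 -0.0962; -0.0962 1.4615]
P' = Q + AᵀP(A−BK) = [7.5096 0.6538; 0.6538 3.7115]
tr(P') = 11.2212

11.2212


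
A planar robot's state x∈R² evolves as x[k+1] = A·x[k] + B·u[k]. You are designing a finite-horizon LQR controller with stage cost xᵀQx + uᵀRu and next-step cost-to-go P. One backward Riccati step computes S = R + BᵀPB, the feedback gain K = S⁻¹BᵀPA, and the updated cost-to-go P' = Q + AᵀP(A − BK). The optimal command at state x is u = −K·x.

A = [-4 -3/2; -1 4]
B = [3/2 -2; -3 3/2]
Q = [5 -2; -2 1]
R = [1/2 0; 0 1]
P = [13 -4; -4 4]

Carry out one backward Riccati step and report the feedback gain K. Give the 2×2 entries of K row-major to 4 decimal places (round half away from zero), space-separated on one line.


BᵀP = [31.5000 -18.0000; -32.0000 14.0000]
S = R + BᵀPB = [1/2 0; 0 1] + [101.2500 -90.0000; -90.0000 85.0000] = [101.7500 -90.0000; -90.0000 86.0000]
BᵀPA = [-108.0000 -119.2500; 114.0000 104.0000]
K = S⁻¹·BᵀPA = [1.4942 -1.3766; 2.8893 -0.2314]
A−BK = [-0.4627 0.1022; -0.8513 0.2171]
AᵀP(A−BK) = [11.9954 -2.3013; -2.3013 1.1480]
P' = Q + AᵀP(A−BK) = [16.9954 -4.3013; -4.3013 2.1480]
tr(P') = 19.1434

1.4942 -1.3766 2.8893 -0.2314


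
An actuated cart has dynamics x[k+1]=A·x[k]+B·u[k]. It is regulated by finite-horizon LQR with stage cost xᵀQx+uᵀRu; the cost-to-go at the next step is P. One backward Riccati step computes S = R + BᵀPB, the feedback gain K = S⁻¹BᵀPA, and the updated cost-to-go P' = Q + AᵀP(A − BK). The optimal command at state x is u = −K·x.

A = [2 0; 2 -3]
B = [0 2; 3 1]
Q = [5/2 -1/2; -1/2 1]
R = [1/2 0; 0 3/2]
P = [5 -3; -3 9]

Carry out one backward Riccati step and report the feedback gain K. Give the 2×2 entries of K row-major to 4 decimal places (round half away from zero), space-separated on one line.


0.3406 -0.9935 0.9154 -0.0032

BᵀP = [-9.0000 27.0000; 7.0000 3.0000]
S = R + BᵀPB = [1/2 0; 0 3/2] + [81.0000 9.0000; 9.0000 17.0000] = [81.5000 9.0000; 9.0000 18.5000]
BᵀPA = [36.0000 -81.0000; 20.0000 -9.0000]
K = S⁻¹·BᵀPA = [0.3406 -0.9935; 0.9154 -0.0032]
A−BK = [0.1693 0.0063; 0.0627 -0.0163]
AᵀP(A−BK) = [1.4298 -0.1703; -0.1703 0.4968]
P' = Q + AᵀP(A−BK) = [3.9298 -0.6703; -0.6703 1.4968]
tr(P') = 5.4266


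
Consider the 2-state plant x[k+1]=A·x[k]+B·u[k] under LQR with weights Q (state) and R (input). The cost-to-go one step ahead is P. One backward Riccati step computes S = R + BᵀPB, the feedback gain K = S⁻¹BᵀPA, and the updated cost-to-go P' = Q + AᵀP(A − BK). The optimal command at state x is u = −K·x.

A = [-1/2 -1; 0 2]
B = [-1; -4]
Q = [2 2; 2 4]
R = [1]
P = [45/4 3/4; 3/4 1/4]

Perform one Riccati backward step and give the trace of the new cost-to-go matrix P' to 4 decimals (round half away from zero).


BᵀP = [-14.2500 -1.7500]
S = R + BᵀPB = [1] + [21.2500] = [22.2500]
BᵀPA = [7.1250 10.7500]
K = S⁻¹·BᵀPA = [0.3202 0.4831]
A−BK = [-0.1798 -0.5169; 1.2809 3.9326]
AᵀP(A−BK) = [0.5309 1.4326; 1.4326 4.0562]
P' = Q + AᵀP(A−BK) = [2.5309 3.4326; 3.4326 8.0562]
tr(P') = 10.5871

10.5871


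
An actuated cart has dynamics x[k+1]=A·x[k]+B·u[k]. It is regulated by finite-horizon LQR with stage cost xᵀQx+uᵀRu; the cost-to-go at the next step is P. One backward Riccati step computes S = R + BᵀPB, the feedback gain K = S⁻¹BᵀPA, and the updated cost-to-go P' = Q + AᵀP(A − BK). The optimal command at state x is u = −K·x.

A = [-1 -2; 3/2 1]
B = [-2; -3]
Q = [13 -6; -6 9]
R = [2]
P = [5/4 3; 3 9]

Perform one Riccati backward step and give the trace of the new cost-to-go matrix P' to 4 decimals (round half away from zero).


BᵀP = [-11.5000 -33.0000]
S = R + BᵀPB = [2] + [122.0000] = [124.0000]
BᵀPA = [-38.0000 -10.0000]
K = S⁻¹·BᵀPA = [-0.3065 -0.0806]
A−BK = [-1.6129 -2.1613; 0.5806 0.7581]
AᵀP(A−BK) = [0.8548 0.9355; 0.9355 1.1935]
P' = Q + AᵀP(A−BK) = [13.8548 -5.0645; -5.0645 10.1935]
tr(P') = 24.0484

24.0484


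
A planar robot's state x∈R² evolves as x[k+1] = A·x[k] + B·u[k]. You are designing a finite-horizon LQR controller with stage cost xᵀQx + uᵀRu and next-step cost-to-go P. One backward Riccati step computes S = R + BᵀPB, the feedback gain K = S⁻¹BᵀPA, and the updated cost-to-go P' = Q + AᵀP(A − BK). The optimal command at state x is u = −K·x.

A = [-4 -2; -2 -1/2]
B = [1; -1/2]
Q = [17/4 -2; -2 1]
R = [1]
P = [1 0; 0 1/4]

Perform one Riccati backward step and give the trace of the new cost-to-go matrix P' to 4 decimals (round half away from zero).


BᵀP = [1.0000 -0.1250]
S = R + BᵀPB = [1] + [1.0625] = [2.0625]
BᵀPA = [-3.7500 -1.9375]
K = S⁻¹·BᵀPA = [-1.8182 -0.9394]
A−BK = [-2.1818 -1.0606; -2.9091 -0.9697]
AᵀP(A−BK) = [10.1818 4.7273; 4.7273 2.2424]
P' = Q + AᵀP(A−BK) = [14.4318 2.7273; 2.7273 3.2424]
tr(P') = 17.6742

17.6742


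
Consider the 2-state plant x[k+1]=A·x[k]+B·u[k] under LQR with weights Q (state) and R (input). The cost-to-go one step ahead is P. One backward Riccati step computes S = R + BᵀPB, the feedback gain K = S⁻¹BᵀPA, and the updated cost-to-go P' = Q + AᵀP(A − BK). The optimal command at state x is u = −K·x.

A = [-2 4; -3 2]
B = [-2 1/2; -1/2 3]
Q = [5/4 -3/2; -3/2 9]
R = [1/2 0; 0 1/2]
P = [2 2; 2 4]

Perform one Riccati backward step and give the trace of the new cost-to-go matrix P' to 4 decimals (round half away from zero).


BᵀP = [-5.0000 -6.0000; 7.0000 13.0000]
S = R + BᵀPB = [1/2 0; 0 1/2] + [13.0000 -20.5000; -20.5000 42.5000] = [13.5000 -20.5000; -20.5000 43.0000]
BᵀPA = [28.0000 -32.0000; -53.0000 54.0000]
K = S⁻¹·BᵀPA = [0.7332 -1.6786; -0.8830 0.4555]
A−BK = [-0.0920 0.4150; 0.0156 -0.2059]
AᵀP(A−BK) = [0.6708 -0.8549; -0.8549 1.6849]
P' = Q + AᵀP(A−BK) = [1.9208 -2.3549; -2.3549 10.6849]
tr(P') = 12.6057

12.6057


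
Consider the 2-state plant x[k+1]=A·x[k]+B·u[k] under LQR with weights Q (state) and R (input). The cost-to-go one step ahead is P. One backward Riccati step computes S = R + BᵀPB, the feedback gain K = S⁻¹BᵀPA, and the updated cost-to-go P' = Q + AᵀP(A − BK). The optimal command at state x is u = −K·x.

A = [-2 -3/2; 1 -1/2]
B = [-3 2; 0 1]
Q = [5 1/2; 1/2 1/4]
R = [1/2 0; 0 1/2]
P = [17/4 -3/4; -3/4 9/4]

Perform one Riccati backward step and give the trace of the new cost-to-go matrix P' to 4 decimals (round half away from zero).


BᵀP = [-12.7500 2.2500; 7.7500 0.7500]
S = R + BᵀPB = [1/2 0; 0 1/2] + [38.2500 -23.2500; -23.2500 16.2500] = [38.7500 -23.2500; -23.2500 16.7500]
BᵀPA = [27.7500 18.0000; -14.7500 -12.0000]
K = S⁻¹·BᵀPA = [1.1233 0.2074; 0.6786 -0.4286]
A−BK = [0.0127 -0.0207; 0.3214 -0.0714]
AᵀP(A−BK) = [1.0881 -0.0760; -0.0760 0.1244]
P' = Q + AᵀP(A−BK) = [6.0881 0.4240; 0.4240 0.3744]
tr(P') = 6.4626

6.4626


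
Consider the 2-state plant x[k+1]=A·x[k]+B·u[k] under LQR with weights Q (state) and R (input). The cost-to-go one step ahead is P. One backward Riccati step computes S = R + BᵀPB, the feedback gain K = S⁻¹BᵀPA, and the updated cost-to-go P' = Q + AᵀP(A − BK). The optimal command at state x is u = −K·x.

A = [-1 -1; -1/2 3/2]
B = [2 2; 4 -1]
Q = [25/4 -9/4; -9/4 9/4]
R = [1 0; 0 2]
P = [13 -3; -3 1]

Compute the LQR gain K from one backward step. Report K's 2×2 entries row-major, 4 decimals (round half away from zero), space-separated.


-0.2091 0.0907 -0.2870 -0.6302

BᵀP = [14.0000 -2.0000; 29.0000 -7.0000]
S = R + BᵀPB = [1 0; 0 2] + [20.0000 30.0000; 30.0000 65.0000] = [21.0000 30.0000; 30.0000 67.0000]
BᵀPA = [-13.0000 -17.0000; -25.5000 -39.5000]
K = S⁻¹·BᵀPA = [-0.2091 0.0907; -0.2870 -0.6302]
A−BK = [-0.0079 0.0789; 0.0493 0.5069]
AᵀP(A−BK) = [0.2140 0.3600; 0.3600 0.9004]
P' = Q + AᵀP(A−BK) = [6.4640 -1.8900; -1.8900 3.1504]
tr(P') = 9.6144


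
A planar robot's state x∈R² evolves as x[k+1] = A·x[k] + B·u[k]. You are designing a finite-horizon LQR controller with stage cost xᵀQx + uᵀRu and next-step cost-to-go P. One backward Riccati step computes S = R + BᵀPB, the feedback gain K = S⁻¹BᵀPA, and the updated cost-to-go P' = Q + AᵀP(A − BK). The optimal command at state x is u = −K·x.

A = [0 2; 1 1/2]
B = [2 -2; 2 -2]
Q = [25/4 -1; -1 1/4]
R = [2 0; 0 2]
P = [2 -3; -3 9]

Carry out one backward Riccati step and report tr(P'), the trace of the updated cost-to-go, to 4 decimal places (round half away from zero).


BᵀP = [-2.0000 12.0000; 2.0000 -12.0000]
S = R + BᵀPB = [2 0; 0 2] + [20.0000 -20.0000; -20.0000 20.0000] = [22.0000 -20.0000; -20.0000 22.0000]
BᵀPA = [12.0000 2.0000; -12.0000 -2.0000]
K = S⁻¹·BᵀPA = [0.2857 0.0476; -0.2857 -0.0476]
A−BK = [-1.1429 1.8095; -0.1429 0.3095]
AᵀP(A−BK) = [2.1429 -2.6429; -2.6429 4.0595]
P' = Q + AᵀP(A−BK) = [8.3929 -3.6429; -3.6429 4.3095]
tr(P') = 12.7024

12.7024


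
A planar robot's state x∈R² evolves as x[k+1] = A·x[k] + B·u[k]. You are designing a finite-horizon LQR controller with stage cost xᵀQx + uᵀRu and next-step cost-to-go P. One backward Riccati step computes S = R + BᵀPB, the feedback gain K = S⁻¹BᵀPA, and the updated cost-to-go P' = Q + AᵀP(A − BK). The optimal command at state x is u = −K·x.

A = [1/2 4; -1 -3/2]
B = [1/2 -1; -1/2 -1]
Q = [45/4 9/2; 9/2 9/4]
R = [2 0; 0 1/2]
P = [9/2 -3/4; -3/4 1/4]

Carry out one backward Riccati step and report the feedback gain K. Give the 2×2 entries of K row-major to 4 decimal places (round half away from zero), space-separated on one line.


0.1979 0.9859 -0.5212 -3.6413

BᵀP = [2.6250 -0.5000; -3.7500 0.5000]
S = R + BᵀPB = [2 0; 0 1/2] + [1.5625 -2.1250; -2.1250 3.2500] = [3.5625 -2.1250; -2.1250 3.7500]
BᵀPA = [1.8125 11.2500; -2.3750 -15.7500]
K = S⁻¹·BᵀPA = [0.1979 0.9859; -0.5212 -3.6413]
A−BK = [-0.1201 -0.1343; -1.4223 -4.6484]
AᵀP(A−BK) = [0.5285 2.5024; 2.5024 13.1204]
P' = Q + AᵀP(A−BK) = [11.7785 7.0024; 7.0024 15.3704]
tr(P') = 27.1489


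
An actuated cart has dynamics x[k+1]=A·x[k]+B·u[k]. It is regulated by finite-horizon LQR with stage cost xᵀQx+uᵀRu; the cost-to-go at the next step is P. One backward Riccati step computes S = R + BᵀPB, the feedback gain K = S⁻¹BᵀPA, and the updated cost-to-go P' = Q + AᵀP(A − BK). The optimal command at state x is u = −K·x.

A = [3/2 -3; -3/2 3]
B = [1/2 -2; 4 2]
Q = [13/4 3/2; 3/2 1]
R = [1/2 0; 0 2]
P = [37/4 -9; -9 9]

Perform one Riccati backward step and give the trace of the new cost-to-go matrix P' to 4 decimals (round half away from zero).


7.2581

BᵀP = [-31.3750 31.5000; -36.5000 36.0000]
S = R + BᵀPB = [1/2 0; 0 2] + [110.3125 125.7500; 125.7500 145.0000] = [110.8125 125.7500; 125.7500 147.0000]
BᵀPA = [-94.3125 188.6250; -108.7500 217.5000]
K = S⁻¹·BᵀPA = [-0.3960 0.7919; -0.4011 0.8022]
A−BK = [0.8958 -1.7917; 0.8860 -1.7720]
AᵀP(A−BK) = [0.6016 -1.2032; -1.2032 2.4065]
P' = Q + AᵀP(A−BK) = [3.8516 0.2968; 0.2968 3.4065]
tr(P') = 7.2581


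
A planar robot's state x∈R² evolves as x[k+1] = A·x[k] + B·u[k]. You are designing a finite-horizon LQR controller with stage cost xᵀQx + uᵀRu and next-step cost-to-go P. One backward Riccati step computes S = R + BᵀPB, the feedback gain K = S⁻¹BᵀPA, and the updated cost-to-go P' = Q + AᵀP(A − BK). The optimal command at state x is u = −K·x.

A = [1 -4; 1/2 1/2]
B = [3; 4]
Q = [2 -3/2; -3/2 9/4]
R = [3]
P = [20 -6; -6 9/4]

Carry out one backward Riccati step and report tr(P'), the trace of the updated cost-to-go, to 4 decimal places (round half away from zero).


56.1150

BᵀP = [36.0000 -9.0000]
S = R + BᵀPB = [3] + [72.0000] = [75.0000]
BᵀPA = [31.5000 -148.5000]
K = S⁻¹·BᵀPA = [0.4200 -1.9800]
A−BK = [-0.2600 1.9400; -1.1800 8.4200]
AᵀP(A−BK) = [1.3325 -8.0675; -8.0675 50.5325]
P' = Q + AᵀP(A−BK) = [3.3325 -9.5675; -9.5675 52.7825]
tr(P') = 56.1150


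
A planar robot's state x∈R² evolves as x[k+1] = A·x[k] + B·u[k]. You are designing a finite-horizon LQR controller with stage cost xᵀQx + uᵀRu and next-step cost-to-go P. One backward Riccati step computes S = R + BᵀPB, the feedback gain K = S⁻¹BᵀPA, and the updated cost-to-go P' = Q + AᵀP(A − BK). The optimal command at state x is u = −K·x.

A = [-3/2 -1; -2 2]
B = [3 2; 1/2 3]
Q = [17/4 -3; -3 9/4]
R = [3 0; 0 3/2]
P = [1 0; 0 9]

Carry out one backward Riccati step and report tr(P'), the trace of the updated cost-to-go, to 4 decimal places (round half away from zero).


9.5630

BᵀP = [3.0000 4.5000; 2.0000 27.0000]
S = R + BᵀPB = [3 0; 0 3/2] + [11.2500 19.5000; 19.5000 85.0000] = [14.2500 19.5000; 19.5000 86.5000]
BᵀPA = [-13.5000 6.0000; -57.0000 52.0000]
K = S⁻¹·BᵀPA = [-0.0660 -0.5807; -0.6441 0.7321]
A−BK = [-0.0139 -0.7220; -0.0348 0.0941]
AᵀP(A−BK) = [0.6464 -0.6117; -0.6117 2.4166]
P' = Q + AᵀP(A−BK) = [4.8964 -3.6117; -3.6117 4.6666]
tr(P') = 9.5630


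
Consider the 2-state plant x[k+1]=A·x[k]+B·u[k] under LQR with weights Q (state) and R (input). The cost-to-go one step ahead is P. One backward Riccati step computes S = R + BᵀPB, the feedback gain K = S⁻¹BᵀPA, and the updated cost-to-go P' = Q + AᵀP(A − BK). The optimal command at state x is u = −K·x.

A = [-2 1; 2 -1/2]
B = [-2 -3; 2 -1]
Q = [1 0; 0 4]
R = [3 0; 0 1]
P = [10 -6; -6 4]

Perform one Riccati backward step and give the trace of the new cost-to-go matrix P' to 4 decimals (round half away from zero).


7.2533

BᵀP = [-32.0000 20.0000; -24.0000 14.0000]
S = R + BᵀPB = [3 0; 0 1] + [104.0000 76.0000; 76.0000 58.0000] = [107.0000 76.0000; 76.0000 59.0000]
BᵀPA = [104.0000 -42.0000; 76.0000 -31.0000]
K = S⁻¹·BᵀPA = [0.6704 -0.2272; 0.4246 -0.2328]
A−BK = [0.6145 -0.1527; 1.0838 -0.2784]
AᵀP(A−BK) = [2.0112 -0.6816; -0.6816 0.2421]
P' = Q + AᵀP(A−BK) = [3.0112 -0.6816; -0.6816 4.2421]
tr(P') = 7.2533


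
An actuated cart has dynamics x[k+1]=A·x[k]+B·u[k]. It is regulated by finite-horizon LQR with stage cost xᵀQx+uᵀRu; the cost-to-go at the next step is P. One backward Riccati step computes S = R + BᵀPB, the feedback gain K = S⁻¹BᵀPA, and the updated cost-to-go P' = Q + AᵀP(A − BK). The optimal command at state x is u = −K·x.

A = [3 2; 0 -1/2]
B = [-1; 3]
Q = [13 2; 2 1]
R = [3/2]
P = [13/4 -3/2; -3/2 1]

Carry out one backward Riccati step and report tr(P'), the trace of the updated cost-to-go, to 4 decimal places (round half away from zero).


BᵀP = [-7.7500 4.5000]
S = R + BᵀPB = [3/2] + [21.2500] = [22.7500]
BᵀPA = [-23.2500 -17.7500]
K = S⁻¹·BᵀPA = [-1.0220 -0.7802]
A−BK = [1.9780 1.2198; 3.0659 1.8407]
AᵀP(A−BK) = [5.4890 3.6099; 3.6099 2.4011]
P' = Q + AᵀP(A−BK) = [18.4890 5.6099; 5.6099 3.4011]
tr(P') = 21.8901

21.8901


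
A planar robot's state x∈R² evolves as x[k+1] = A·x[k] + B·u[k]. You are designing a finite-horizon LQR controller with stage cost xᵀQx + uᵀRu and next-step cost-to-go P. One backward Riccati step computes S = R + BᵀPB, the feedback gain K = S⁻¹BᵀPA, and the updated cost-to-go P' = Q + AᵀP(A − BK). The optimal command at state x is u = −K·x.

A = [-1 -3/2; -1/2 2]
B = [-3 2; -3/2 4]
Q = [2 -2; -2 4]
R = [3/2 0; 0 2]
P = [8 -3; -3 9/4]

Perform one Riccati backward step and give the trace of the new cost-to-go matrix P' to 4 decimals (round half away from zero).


9.3038

BᵀP = [-19.5000 5.6250; 4.0000 3.0000]
S = R + BᵀPB = [3/2 0; 0 2] + [50.0625 -16.5000; -16.5000 20.0000] = [51.5625 -16.5000; -16.5000 22.0000]
BᵀPA = [16.6875 40.5000; -5.5000 0.0000]
K = S⁻¹·BᵀPA = [0.3206 1.0335; -0.0096 0.7751]
A−BK = [-0.0191 0.0502; 0.0191 0.4498]
AᵀP(A−BK) = [0.1603 0.5167; 0.5167 3.1435]
P' = Q + AᵀP(A−BK) = [2.1603 -1.4833; -1.4833 7.1435]
tr(P') = 9.3038


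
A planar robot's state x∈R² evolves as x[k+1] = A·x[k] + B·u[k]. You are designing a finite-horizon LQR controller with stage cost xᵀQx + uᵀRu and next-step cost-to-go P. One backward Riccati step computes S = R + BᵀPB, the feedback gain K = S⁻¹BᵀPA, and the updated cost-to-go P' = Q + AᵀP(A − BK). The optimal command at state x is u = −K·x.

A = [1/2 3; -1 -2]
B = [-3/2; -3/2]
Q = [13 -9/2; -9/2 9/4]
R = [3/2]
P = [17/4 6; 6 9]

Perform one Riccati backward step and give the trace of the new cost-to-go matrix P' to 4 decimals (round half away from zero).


17.7781

BᵀP = [-15.3750 -22.5000]
S = R + BᵀPB = [3/2] + [56.8125] = [58.3125]
BᵀPA = [14.8125 -1.1250]
K = S⁻¹·BᵀPA = [0.2540 -0.0193]
A−BK = [0.8810 2.9711; -0.6190 -2.0289]
AᵀP(A−BK) = [0.2998 0.6608; 0.6608 2.2283]
P' = Q + AᵀP(A−BK) = [13.2998 -3.8392; -3.8392 4.4783]
tr(P') = 17.7781


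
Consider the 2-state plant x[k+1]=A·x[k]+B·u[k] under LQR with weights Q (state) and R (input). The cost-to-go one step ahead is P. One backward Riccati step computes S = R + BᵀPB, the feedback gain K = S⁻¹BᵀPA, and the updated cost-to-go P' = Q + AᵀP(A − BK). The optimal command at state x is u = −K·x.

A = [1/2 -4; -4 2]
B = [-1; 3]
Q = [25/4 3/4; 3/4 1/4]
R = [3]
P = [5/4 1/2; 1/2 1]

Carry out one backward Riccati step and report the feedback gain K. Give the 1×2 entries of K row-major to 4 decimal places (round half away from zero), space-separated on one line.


BᵀP = [0.2500 2.5000]
S = R + BᵀPB = [3] + [7.2500] = [10.2500]
BᵀPA = [-9.8750 4.0000]
K = S⁻¹·BᵀPA = [-0.9634 0.3902]
A−BK = [-0.4634 -3.6098; -1.1098 0.8293]
AᵀP(A−BK) = [4.7988 1.8537; 1.8537 14.4390]
P' = Q + AᵀP(A−BK) = [11.0488 2.6037; 2.6037 14.6890]
tr(P') = 25.7378

-0.9634 0.3902


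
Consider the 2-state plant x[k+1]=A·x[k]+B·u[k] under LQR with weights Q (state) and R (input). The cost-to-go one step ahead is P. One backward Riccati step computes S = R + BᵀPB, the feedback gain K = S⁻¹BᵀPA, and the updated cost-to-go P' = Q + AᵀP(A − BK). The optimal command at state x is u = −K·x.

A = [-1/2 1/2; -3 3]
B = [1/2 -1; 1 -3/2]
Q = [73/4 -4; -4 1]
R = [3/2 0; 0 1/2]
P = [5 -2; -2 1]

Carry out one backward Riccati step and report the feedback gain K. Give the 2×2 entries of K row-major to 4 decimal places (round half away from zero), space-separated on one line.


BᵀP = [0.5000 0.0000; -2.0000 0.5000]
S = R + BᵀPB = [3/2 0; 0 1/2] + [0.2500 -0.5000; -0.5000 1.2500] = [1.7500 -0.5000; -0.5000 1.7500]
BᵀPA = [-0.2500 0.2500; -0.5000 0.5000]
K = S⁻¹·BᵀPA = [-0.2444 0.2444; -0.3556 0.3556]
A−BK = [-0.7333 0.7333; -3.2889 3.2889]
AᵀP(A−BK) = [4.0111 -4.0111; -4.0111 4.0111]
P' = Q + AᵀP(A−BK) = [22.2611 -8.0111; -8.0111 5.0111]
tr(P') = 27.2722

-0.2444 0.2444 -0.3556 0.3556


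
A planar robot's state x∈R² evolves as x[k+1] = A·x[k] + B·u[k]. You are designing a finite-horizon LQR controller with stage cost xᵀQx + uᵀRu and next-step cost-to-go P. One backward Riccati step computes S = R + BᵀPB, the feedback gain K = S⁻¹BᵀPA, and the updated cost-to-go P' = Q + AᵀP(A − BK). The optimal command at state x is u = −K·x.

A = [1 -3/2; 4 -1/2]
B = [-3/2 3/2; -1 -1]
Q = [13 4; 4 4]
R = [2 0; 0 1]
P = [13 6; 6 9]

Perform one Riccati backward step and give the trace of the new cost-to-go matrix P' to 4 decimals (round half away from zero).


BᵀP = [-25.5000 -18.0000; 13.5000 0.0000]
S = R + BᵀPB = [2 0; 0 1] + [56.2500 -20.2500; -20.2500 20.2500] = [58.2500 -20.2500; -20.2500 21.2500]
BᵀPA = [-97.5000 47.2500; 13.5000 -20.2500]
K = S⁻¹·BᵀPA = [-2.1728 0.7176; -1.4352 -0.2691]
A−BK = [-0.1063 -0.0199; 0.3920 -0.0515]
AᵀP(A−BK) = [12.5316 -2.9003; -2.9003 1.1437]
P' = Q + AᵀP(A−BK) = [25.5316 1.0997; 1.0997 5.1437]
tr(P') = 30.6752

30.6752


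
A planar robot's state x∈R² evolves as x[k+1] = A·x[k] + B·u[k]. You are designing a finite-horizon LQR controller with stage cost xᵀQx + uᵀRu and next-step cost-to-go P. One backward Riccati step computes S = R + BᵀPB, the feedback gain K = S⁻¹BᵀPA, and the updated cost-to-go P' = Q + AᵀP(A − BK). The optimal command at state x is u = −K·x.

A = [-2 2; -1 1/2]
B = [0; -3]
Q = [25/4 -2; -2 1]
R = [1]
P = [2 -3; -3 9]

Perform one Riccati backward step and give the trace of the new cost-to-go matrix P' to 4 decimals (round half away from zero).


BᵀP = [9.0000 -27.0000]
S = R + BᵀPB = [1] + [81.0000] = [82.0000]
BᵀPA = [9.0000 4.5000]
K = S⁻¹·BᵀPA = [0.1098 0.0549]
A−BK = [-2.0000 2.0000; -0.6707 0.6646]
AᵀP(A−BK) = [4.0122 -3.9939; -3.9939 4.0030]
P' = Q + AᵀP(A−BK) = [10.2622 -5.9939; -5.9939 5.0030]
tr(P') = 15.2652

15.2652


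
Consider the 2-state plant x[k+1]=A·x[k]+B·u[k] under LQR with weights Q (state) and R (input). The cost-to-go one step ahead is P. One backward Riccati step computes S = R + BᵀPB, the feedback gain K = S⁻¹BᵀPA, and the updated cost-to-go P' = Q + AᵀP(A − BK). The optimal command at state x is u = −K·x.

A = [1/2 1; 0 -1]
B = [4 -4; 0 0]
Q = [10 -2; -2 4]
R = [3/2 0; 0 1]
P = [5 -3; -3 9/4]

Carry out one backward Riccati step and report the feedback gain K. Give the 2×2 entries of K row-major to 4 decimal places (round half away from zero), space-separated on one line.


0.0496 0.1588 -0.0744 -0.2382

BᵀP = [20.0000 -12.0000; -20.0000 12.0000]
S = R + BᵀPB = [3/2 0; 0 1] + [80.0000 -80.0000; -80.0000 80.0000] = [81.5000 -80.0000; -80.0000 81.0000]
BᵀPA = [10.0000 32.0000; -10.0000 -32.0000]
K = S⁻¹·BᵀPA = [0.0496 0.1588; -0.0744 -0.2382]
A−BK = [0.0037 -0.5881; 0.0000 -1.0000]
AᵀP(A−BK) = [0.0093 0.0298; 0.0298 0.5453]
P' = Q + AᵀP(A−BK) = [10.0093 -1.9702; -1.9702 4.5453]
tr(P') = 14.5546


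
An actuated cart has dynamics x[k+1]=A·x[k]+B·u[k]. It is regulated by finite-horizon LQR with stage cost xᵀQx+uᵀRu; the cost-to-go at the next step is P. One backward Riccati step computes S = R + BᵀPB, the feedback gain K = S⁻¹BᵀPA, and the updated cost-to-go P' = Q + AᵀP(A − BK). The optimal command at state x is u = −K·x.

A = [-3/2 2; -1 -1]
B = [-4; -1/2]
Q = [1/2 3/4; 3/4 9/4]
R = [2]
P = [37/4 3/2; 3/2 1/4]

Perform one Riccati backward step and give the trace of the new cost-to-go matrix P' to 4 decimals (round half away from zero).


BᵀP = [-37.7500 -6.1250]
S = R + BᵀPB = [2] + [154.0625] = [156.0625]
BᵀPA = [62.7500 -69.3750]
K = S⁻¹·BᵀPA = [0.4021 -0.4445]
A−BK = [0.1083 0.2219; -0.7990 -1.2223]
AᵀP(A−BK) = [0.3318 -0.3555; -0.3555 0.4105]
P' = Q + AᵀP(A−BK) = [0.8318 0.3945; 0.3945 2.6605]
tr(P') = 3.4923

3.4923


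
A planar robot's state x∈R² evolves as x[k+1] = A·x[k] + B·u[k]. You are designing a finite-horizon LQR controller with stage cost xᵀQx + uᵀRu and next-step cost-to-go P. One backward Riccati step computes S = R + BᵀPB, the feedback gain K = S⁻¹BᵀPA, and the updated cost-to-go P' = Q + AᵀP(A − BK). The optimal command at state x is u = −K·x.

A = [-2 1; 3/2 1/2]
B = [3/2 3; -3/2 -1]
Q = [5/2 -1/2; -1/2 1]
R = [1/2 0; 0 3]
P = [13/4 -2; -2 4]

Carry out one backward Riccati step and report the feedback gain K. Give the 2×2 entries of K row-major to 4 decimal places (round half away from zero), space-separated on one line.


BᵀP = [7.8750 -9.0000; 11.7500 -10.0000]
S = R + BᵀPB = [1/2 0; 0 3] + [25.3125 32.6250; 32.6250 45.2500] = [25.8125 32.6250; 32.6250 48.2500]
BᵀPA = [-29.2500 3.3750; -38.5000 6.7500]
K = S⁻¹·BᵀPA = [-0.8574 -0.3169; -0.2182 0.3542]
A−BK = [-0.0594 0.4128; -0.0043 0.3788]
AᵀP(A−BK) = [0.5209 -0.1336; -0.1336 0.9289]
P' = Q + AᵀP(A−BK) = [3.0209 -0.6336; -0.6336 1.9289]
tr(P') = 4.9498

-0.8574 -0.3169 -0.2182 0.3542
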